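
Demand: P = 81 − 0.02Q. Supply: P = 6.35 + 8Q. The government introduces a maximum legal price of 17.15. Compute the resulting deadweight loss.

253.95

Competitive equilibrium: 81 − 0.02Q = 6.35 + 8Q → Q* = 9.308, P* = 80.8138.
At the ceiling P = 17.15, quantity supplied = (17.15 − 6.35)/8 = 1.35.
Willingness to pay at Q' = 1.35: 81 − 0.02·1.35 = 80.973.
ΔQ = 9.308 − 1.35 = 7.958; wedge = 80.973 − 17.15 = 63.823.
Welfare loss = ½ × 7.958 × 63.823 = 253.95.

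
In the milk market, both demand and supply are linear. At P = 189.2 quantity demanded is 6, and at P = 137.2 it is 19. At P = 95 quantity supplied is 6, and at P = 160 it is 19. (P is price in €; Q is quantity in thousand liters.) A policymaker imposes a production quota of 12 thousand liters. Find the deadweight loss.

€89.78 thousand

Demand slope = (137.2 − 189.2)/(19 − 6) = −4, so P = 213.2 − 4Q.
Supply slope = (160 − 95)/(19 − 6) = 5, so P = 65 + 5Q.
Competitive equilibrium: 213.2 − 4Q = 65 + 5Q → Q* = 16.4667, P* = 147.3333.
At Q = 12: demand price = 213.2 − 4·12 = 165.2; supply price = 65 + 5·12 = 125.
ΔQ = 16.4667 − 12 = 4.4667; wedge = 165.2 − 125 = 40.2.
DWL = ½ × 4.4667 × 40.2 = €89.78 thousand.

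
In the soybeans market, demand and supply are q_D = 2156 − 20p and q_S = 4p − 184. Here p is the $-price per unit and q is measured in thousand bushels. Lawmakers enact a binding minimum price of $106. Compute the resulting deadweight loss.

$4335 thousand

In inverse form: demand p = 107.8 − 0.05q, supply p = 46 + 0.25q.
Competitive equilibrium: 107.8 − 0.05q = 46 + 0.25q → q* = 206, p* = 97.5.
At the floor p = 106, quantity demanded = (107.8 − 106)/0.05 = 36.
Sellers' marginal cost at q' = 36: 46 + 0.25·36 = 55.
Δq = 206 − 36 = 170; wedge = 106 − 55 = 51.
DWL = ½ × 170 × 51 = $4335 thousand.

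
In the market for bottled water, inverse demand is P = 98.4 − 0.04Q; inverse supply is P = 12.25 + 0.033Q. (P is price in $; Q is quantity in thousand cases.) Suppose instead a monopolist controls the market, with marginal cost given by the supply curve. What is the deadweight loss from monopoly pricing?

Competitive equilibrium: 98.4 − 0.04Q = 12.25 + 0.033Q → Q* = 1180.13699, P* = 51.19452.
Marginal revenue: MR = 98.4 − 0.08Q. Set MR = MC: 98.4 − 0.08Q = 12.25 + 0.033Q → Q_m = 762.38938.
Price P_m = 98.4 − 0.04·762.38938 = 67.90442; MC(Q_m) = 12.25 + 0.033·762.38938 = 37.40885.
Competitive Q* = 1180.13699, so ΔQ = 417.74761; wedge = 67.90442 − 37.40885 = 30.49557.
Deadweight loss = ½ × 417.74761 × 30.49557 = $6369.73 thousand.

$6369.73 thousand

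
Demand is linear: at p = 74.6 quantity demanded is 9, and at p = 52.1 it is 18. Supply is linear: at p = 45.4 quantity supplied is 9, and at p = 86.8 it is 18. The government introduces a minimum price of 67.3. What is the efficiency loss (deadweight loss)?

Demand slope = (52.1 − 74.6)/(18 − 9) = −2.5, so p = 97.1 − 2.5q.
Supply slope = (86.8 − 45.4)/(18 − 9) = 4.6, so p = 4 + 4.6q.
Competitive equilibrium: 97.1 − 2.5q = 4 + 4.6q → q* = 13.1127, p* = 64.3183.
At the floor p = 67.3, quantity demanded = (97.1 − 67.3)/2.5 = 11.92.
Sellers' marginal cost at q' = 11.92: 4 + 4.6·11.92 = 58.832.
Δq = 13.1127 − 11.92 = 1.1927; wedge = 67.3 − 58.832 = 8.468.
Deadweight loss = ½ × 1.1927 × 8.468 = 5.05.

5.05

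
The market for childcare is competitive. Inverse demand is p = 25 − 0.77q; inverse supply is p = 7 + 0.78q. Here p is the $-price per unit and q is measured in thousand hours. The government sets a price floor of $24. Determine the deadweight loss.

Competitive equilibrium: 25 − 0.77q = 7 + 0.78q → q* = 11.6129, p* = 16.0581.
At the floor p = 24, quantity demanded = (25 − 24)/0.77 = 1.2987.
Sellers' marginal cost at q' = 1.2987: 7 + 0.78·1.2987 = 8.013.
Δq = 11.6129 − 1.2987 = 10.3142; wedge = 24 − 8.013 = 15.987.
The triangle = ½ × 10.3142 × 15.987 = $82.45 thousand.

$82.45 thousand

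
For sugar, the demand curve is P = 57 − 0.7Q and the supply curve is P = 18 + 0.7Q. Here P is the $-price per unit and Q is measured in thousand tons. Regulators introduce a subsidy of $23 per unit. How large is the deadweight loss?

$188.93 thousand

Competitive equilibrium: 57 − 0.7Q = 18 + 0.7Q → Q* = 27.8571, P* = 37.5.
The subsidy lowers effective supply by 23: P = 0.7Q − 5.
New quantity: 57 − 0.7Q = 0.7Q − 5 → Q' = 44.2857.
Overproduction ΔQ = 44.2857 − 27.8571 = 16.4286; wedge = subsidy = 23.
Deadweight loss = ½ × 16.4286 × 23 = $188.93 thousand.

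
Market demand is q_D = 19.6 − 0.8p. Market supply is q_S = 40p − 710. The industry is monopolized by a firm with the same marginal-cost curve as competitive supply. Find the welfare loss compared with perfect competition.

In inverse form: demand p = 24.5 − 1.25q, supply p = 17.75 + 0.025q.
Competitive equilibrium: 24.5 − 1.25q = 17.75 + 0.025q → q* = 5.2941, p* = 17.8824.
Marginal revenue: MR = 24.5 − 2.5q. Set MR = MC: 24.5 − 2.5q = 17.75 + 0.025q → q_m = 2.6733.
Price p_m = 24.5 − 1.25·2.6733 = 21.1584; MC(q_m) = 17.75 + 0.025·2.6733 = 17.8168.
Competitive q* = 5.2941, so Δq = 2.6208; wedge = 21.1584 − 17.8168 = 3.3416.
Deadweight loss = ½ × 2.6208 × 3.3416 = 4.38.

4.38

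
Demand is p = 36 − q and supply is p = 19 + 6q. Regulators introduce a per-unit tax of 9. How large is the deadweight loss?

Competitive equilibrium: 36 − q = 19 + 6q → q* = 2.4286, p* = 33.5714.
With the tax, the buyer price exceeds the seller price by 9: (36 − q) − (19 + 6q) = 9 → q' = 1.1429.
Δq = 2.4286 − 1.1429 = 1.2857; the wedge equals the tax, 9.
The triangle = ½ × 1.2857 × 9 = 5.79.

5.79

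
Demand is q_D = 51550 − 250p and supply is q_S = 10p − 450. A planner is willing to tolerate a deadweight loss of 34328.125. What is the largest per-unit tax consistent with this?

84.5

In inverse form: demand p = 206.2 − 0.004q, supply p = 45 + 0.1q.
Competitive equilibrium: 206.2 − 0.004q = 45 + 0.1q → q* = 1550, p* = 200.
A tax t gives Δq = t/0.104 and wedge t, so DWL = t²/0.208.
t²/0.208 = 34328.125 → t² = 7140.25 → t = 84.5.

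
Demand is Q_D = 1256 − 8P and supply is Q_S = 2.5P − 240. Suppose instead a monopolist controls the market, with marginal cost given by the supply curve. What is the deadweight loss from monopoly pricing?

In inverse form: demand P = 157 − 0.125Q, supply P = 96 + 0.4Q.
Competitive equilibrium: 157 − 0.125Q = 96 + 0.4Q → Q* = 116.1905, P* = 142.4762.
Marginal revenue: MR = 157 − 0.25Q. Set MR = MC: 157 − 0.25Q = 96 + 0.4Q → Q_m = 93.8462.
Price P_m = 157 − 0.125·93.8462 = 145.2692; MC(Q_m) = 96 + 0.4·93.8462 = 133.5385.
Competitive Q* = 116.1905, so ΔQ = 22.3443; wedge = 145.2692 − 133.5385 = 11.7307.
The triangle = ½ × 22.3443 × 11.7307 = 131.06.

131.06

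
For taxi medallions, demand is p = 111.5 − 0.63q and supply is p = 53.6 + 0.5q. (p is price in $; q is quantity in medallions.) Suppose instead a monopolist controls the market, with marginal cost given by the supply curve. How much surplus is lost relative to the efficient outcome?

Competitive equilibrium: 111.5 − 0.63q = 53.6 + 0.5q → q* = 51.2389, p* = 79.2195.
Marginal revenue: MR = 111.5 − 1.26q. Set MR = MC: 111.5 − 1.26q = 53.6 + 0.5q → q_m = 32.8977.
Price p_m = 111.5 − 0.63·32.8977 = 90.7744; MC(q_m) = 53.6 + 0.5·32.8977 = 70.0489.
Competitive q* = 51.2389, so Δq = 18.3412; wedge = 90.7744 − 70.0489 = 20.7255.
Welfare loss = ½ × 18.3412 × 20.7255 = $190.07.

$190.07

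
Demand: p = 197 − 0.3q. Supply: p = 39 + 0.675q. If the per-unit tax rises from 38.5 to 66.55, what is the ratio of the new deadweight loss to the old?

Competitive equilibrium: 197 − 0.3q = 39 + 0.675q → q* = 162.0513, p* = 148.3846.
For a per-unit tax t: Δq = t/0.975, so DWL = ½·t·(t/0.975) = t²/1.95.
At t = 38.5: DWL = 760.128. At t = 66.55: DWL = 2271.232.
Ratio = (66.55/38.5)² = 2.988.

2.988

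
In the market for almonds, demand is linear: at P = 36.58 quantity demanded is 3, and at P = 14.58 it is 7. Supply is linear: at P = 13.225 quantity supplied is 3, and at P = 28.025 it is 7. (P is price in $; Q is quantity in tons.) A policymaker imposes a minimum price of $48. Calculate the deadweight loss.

Demand slope = (14.58 − 36.58)/(7 − 3) = −5.5, so P = 53.08 − 5.5Q.
Supply slope = (28.025 − 13.225)/(7 − 3) = 3.7, so P = 2.125 + 3.7Q.
Competitive equilibrium: 53.08 − 5.5Q = 2.125 + 3.7Q → Q* = 5.5386, P* = 22.6178.
At the floor P = 48, quantity demanded = (53.08 − 48)/5.5 = 0.9236.
Sellers' marginal cost at Q' = 0.9236: 2.125 + 3.7·0.9236 = 5.5423.
ΔQ = 5.5386 − 0.9236 = 4.615; wedge = 48 − 5.5423 = 42.4577.
DWL = ½ × 4.615 × 42.4577 = $97.97.

$97.97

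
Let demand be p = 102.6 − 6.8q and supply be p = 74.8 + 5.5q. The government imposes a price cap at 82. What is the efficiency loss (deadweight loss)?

Competitive equilibrium: 102.6 − 6.8q = 74.8 + 5.5q → q* = 2.2602, p* = 87.2309.
At the ceiling p = 82, quantity supplied = (82 − 74.8)/5.5 = 1.3091.
Willingness to pay at q' = 1.3091: 102.6 − 6.8·1.3091 = 93.6981.
Δq = 2.2602 − 1.3091 = 0.9511; wedge = 93.6981 − 82 = 11.6981.
DWL = ½ × 0.9511 × 11.6981 = 5.56.

5.56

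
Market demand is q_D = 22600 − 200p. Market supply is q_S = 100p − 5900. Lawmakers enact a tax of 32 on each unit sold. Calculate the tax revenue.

In inverse form: demand p = 113 − 0.005q, supply p = 59 + 0.01q.
Competitive equilibrium: 113 − 0.005q = 59 + 0.01q → q* = 3600, p* = 95.
With the tax, the buyer price exceeds the seller price by 32: (113 − 0.005q) − (59 + 0.01q) = 32 → q' = 1466.6667.
Tax revenue = 32 × 1466.6667 = 46933.33.

46933.33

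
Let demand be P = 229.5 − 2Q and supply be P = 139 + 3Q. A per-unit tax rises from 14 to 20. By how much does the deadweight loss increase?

Competitive equilibrium: 229.5 − 2Q = 139 + 3Q → Q* = 18.1, P* = 193.3.
For a per-unit tax t: ΔQ = t/5, so DWL = ½·t·(t/5) = t²/10.
At t = 14: DWL = 19.6. At t = 20: DWL = 40.
Increase = 40 − 19.6 = 20.40.

20.40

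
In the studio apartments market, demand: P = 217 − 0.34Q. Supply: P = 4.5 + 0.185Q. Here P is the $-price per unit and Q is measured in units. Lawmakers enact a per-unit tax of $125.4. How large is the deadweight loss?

Competitive equilibrium: 217 − 0.34Q = 4.5 + 0.185Q → Q* = 404.7619, P* = 79.381.
With the tax, the buyer price exceeds the seller price by 125.4: (217 − 0.34Q) − (4.5 + 0.185Q) = 125.4 → Q' = 165.9048.
ΔQ = 404.7619 − 165.9048 = 238.8571; the wedge equals the tax, 125.4.
The triangle = ½ × 238.8571 × 125.4 = $14976.34.

$14976.34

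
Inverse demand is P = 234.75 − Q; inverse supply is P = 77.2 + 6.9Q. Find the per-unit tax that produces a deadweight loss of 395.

79

Competitive equilibrium: 234.75 − Q = 77.2 + 6.9Q → Q* = 19.943, P* = 214.807.
A tax t gives ΔQ = t/7.9 and wedge t, so DWL = t²/15.8.
t²/15.8 = 395 → t² = 6241 → t = 79.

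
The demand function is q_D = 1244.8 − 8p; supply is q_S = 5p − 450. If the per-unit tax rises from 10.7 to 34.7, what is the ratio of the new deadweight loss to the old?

10.517

In inverse form: demand p = 155.6 − 0.125q, supply p = 90 + 0.2q.
Competitive equilibrium: 155.6 − 0.125q = 90 + 0.2q → q* = 201.8462, p* = 130.3692.
For a per-unit tax t: Δq = t/0.325, so DWL = ½·t·(t/0.325) = t²/0.65.
At t = 10.7: DWL = 176.138. At t = 34.7: DWL = 1852.446.
Ratio = (34.7/10.7)² = 10.517.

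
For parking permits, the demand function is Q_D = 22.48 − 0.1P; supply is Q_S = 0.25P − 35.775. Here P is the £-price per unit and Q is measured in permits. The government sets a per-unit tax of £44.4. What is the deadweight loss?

£70.41

In inverse form: demand P = 224.8 − 10Q, supply P = 143.1 + 4Q.
Competitive equilibrium: 224.8 − 10Q = 143.1 + 4Q → Q* = 5.8357, P* = 166.4429.
With the tax, the buyer price exceeds the seller price by 44.4: (224.8 − 10Q) − (143.1 + 4Q) = 44.4 → Q' = 2.6643.
ΔQ = 5.8357 − 2.6643 = 3.1714; the wedge equals the tax, 44.4.
DWL = ½ × 3.1714 × 44.4 = £70.41.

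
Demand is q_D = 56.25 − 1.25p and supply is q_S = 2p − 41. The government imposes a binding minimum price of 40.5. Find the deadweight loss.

113.62

In inverse form: demand p = 45 − 0.8q, supply p = 20.5 + 0.5q.
Competitive equilibrium: 45 − 0.8q = 20.5 + 0.5q → q* = 18.8462, p* = 29.9231.
At the floor p = 40.5, quantity demanded = (45 − 40.5)/0.8 = 5.625.
Sellers' marginal cost at q' = 5.625: 20.5 + 0.5·5.625 = 23.3125.
Δq = 18.8462 − 5.625 = 13.2212; wedge = 40.5 − 23.3125 = 17.1875.
DWL = ½ × 13.2212 × 17.1875 = 113.62.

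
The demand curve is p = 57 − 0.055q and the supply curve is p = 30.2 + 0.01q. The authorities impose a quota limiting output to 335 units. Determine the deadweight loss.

Competitive equilibrium: 57 − 0.055q = 30.2 + 0.01q → q* = 412.3077, p* = 34.3231.
At q = 335: demand price = 57 − 0.055·335 = 38.575; supply price = 30.2 + 0.01·335 = 33.55.
Δq = 412.3077 − 335 = 77.3077; wedge = 38.575 − 33.55 = 5.025.
Deadweight loss = ½ × 77.3077 × 5.025 = 194.24.

194.24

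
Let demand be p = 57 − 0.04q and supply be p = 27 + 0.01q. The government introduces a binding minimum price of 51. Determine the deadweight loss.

Competitive equilibrium: 57 − 0.04q = 27 + 0.01q → q* = 600, p* = 33.
At the floor p = 51, quantity demanded = (57 − 51)/0.04 = 150.
Sellers' marginal cost at q' = 150: 27 + 0.01·150 = 28.5.
Δq = 600 − 150 = 450; wedge = 51 − 28.5 = 22.5.
Welfare loss = ½ × 450 × 22.5 = 5062.50.

5062.50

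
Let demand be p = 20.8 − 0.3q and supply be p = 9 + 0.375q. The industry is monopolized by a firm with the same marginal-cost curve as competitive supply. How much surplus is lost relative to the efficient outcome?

Competitive equilibrium: 20.8 − 0.3q = 9 + 0.375q → q* = 17.4815, p* = 15.5556.
Marginal revenue: MR = 20.8 − 0.6q. Set MR = MC: 20.8 − 0.6q = 9 + 0.375q → q_m = 12.1026.
Price p_m = 20.8 − 0.3·12.1026 = 17.1692; MC(q_m) = 9 + 0.375·12.1026 = 13.5385.
Competitive q* = 17.4815, so Δq = 5.3789; wedge = 17.1692 − 13.5385 = 3.6307.
Deadweight loss = ½ × 5.3789 × 3.6307 = 9.76.

9.76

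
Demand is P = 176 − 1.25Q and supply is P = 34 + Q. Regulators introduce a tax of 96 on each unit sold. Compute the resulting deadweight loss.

Competitive equilibrium: 176 − 1.25Q = 34 + Q → Q* = 63.1111, P* = 97.1111.
With the tax, the buyer price exceeds the seller price by 96: (176 − 1.25Q) − (34 + Q) = 96 → Q' = 20.4444.
ΔQ = 63.1111 − 20.4444 = 42.6667; the wedge equals the tax, 96.
Welfare loss = ½ × 42.6667 × 96 = 2048.

2048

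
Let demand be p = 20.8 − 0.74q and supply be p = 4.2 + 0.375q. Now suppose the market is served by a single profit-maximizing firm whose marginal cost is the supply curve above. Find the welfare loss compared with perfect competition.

Competitive equilibrium: 20.8 − 0.74q = 4.2 + 0.375q → q* = 14.8879, p* = 9.783.
Marginal revenue: MR = 20.8 − 1.48q. Set MR = MC: 20.8 − 1.48q = 4.2 + 0.375q → q_m = 8.9488.
Price p_m = 20.8 − 0.74·8.9488 = 14.1779; MC(q_m) = 4.2 + 0.375·8.9488 = 7.5558.
Competitive q* = 14.8879, so Δq = 5.9391; wedge = 14.1779 − 7.5558 = 6.6221.
Welfare loss = ½ × 5.9391 × 6.6221 = 19.66.

19.66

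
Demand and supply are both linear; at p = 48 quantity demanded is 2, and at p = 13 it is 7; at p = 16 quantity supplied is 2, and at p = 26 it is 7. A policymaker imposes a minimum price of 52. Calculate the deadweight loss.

Demand slope = (13 − 48)/(7 − 2) = −7, so p = 62 − 7q.
Supply slope = (26 − 16)/(7 − 2) = 2, so p = 12 + 2q.
Competitive equilibrium: 62 − 7q = 12 + 2q → q* = 5.5556, p* = 23.1111.
At the floor p = 52, quantity demanded = (62 − 52)/7 = 1.4286.
Sellers' marginal cost at q' = 1.4286: 12 + 2·1.4286 = 14.8572.
Δq = 5.5556 − 1.4286 = 4.127; wedge = 52 − 14.8572 = 37.1428.
Deadweight loss = ½ × 4.127 × 37.1428 = 76.64.

76.64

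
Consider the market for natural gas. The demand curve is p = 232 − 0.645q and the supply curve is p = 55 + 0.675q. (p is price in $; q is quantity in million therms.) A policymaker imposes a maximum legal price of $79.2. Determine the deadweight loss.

Competitive equilibrium: 232 − 0.645q = 55 + 0.675q → q* = 134.0909, p* = 145.5114.
At the ceiling p = 79.2, quantity supplied = (79.2 − 55)/0.675 = 35.8519.
Willingness to pay at q' = 35.8519: 232 − 0.645·35.8519 = 208.8755.
Δq = 134.0909 − 35.8519 = 98.239; wedge = 208.8755 − 79.2 = 129.6755.
Welfare loss = ½ × 98.239 × 129.6755 = $6369.60 million.

$6369.60 million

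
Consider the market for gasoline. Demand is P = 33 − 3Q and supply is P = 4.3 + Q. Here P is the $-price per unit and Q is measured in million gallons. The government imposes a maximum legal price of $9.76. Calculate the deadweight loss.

$5.88 million

Competitive equilibrium: 33 − 3Q = 4.3 + Q → Q* = 7.175, P* = 11.475.
At the ceiling P = 9.76, quantity supplied = (9.76 − 4.3)/1 = 5.46.
Willingness to pay at Q' = 5.46: 33 − 3·5.46 = 16.62.
ΔQ = 7.175 − 5.46 = 1.715; wedge = 16.62 − 9.76 = 6.86.
DWL = ½ × 1.715 × 6.86 = $5.88 million.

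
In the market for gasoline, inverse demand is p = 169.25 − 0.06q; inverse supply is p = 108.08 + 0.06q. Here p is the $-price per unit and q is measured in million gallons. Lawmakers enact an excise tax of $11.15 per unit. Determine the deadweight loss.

$518.01 million

Competitive equilibrium: 169.25 − 0.06q = 108.08 + 0.06q → q* = 509.75, p* = 138.665.
With the tax, the buyer price exceeds the seller price by 11.15: (169.25 − 0.06q) − (108.08 + 0.06q) = 11.15 → q' = 416.8333.
Δq = 509.75 − 416.8333 = 92.9167; the wedge equals the tax, 11.15.
The triangle = ½ × 92.9167 × 11.15 = $518.01 million.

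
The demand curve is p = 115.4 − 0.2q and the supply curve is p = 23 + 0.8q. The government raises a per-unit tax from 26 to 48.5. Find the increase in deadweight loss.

838.125

Competitive equilibrium: 115.4 − 0.2q = 23 + 0.8q → q* = 92.4, p* = 96.92.
For a per-unit tax t: Δq = t/1, so DWL = ½·t·(t/1) = t²/2.
At t = 26: DWL = 338. At t = 48.5: DWL = 1176.125.
Increase = 1176.125 − 338 = 838.125.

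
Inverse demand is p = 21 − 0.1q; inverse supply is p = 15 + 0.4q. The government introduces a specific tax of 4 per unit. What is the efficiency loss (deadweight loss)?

16

Competitive equilibrium: 21 − 0.1q = 15 + 0.4q → q* = 12, p* = 19.8.
With the tax, the buyer price exceeds the seller price by 4: (21 − 0.1q) − (15 + 0.4q) = 4 → q' = 4.
Δq = 12 − 4 = 8; the wedge equals the tax, 4.
The triangle = ½ × 8 × 4 = 16.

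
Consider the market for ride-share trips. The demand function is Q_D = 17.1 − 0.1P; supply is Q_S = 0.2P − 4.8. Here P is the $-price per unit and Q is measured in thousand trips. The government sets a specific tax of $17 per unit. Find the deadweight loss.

In inverse form: demand P = 171 − 10Q, supply P = 24 + 5Q.
Competitive equilibrium: 171 − 10Q = 24 + 5Q → Q* = 9.8, P* = 73.
With the tax, the buyer price exceeds the seller price by 17: (171 − 10Q) − (24 + 5Q) = 17 → Q' = 8.6667.
ΔQ = 9.8 − 8.6667 = 1.1333; the wedge equals the tax, 17.
The triangle = ½ × 1.1333 × 17 = $9.63 thousand.

$9.63 thousand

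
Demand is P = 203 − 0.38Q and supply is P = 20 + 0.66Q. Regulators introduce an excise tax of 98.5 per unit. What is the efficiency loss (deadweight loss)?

Competitive equilibrium: 203 − 0.38Q = 20 + 0.66Q → Q* = 175.9615, P* = 136.1346.
With the tax, the buyer price exceeds the seller price by 98.5: (203 − 0.38Q) − (20 + 0.66Q) = 98.5 → Q' = 81.25.
ΔQ = 175.9615 − 81.25 = 94.7115; the wedge equals the tax, 98.5.
Welfare loss = ½ × 94.7115 × 98.5 = 4664.54.

4664.54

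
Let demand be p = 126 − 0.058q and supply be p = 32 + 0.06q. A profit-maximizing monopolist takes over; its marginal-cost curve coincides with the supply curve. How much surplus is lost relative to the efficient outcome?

4066.07

Competitive equilibrium: 126 − 0.058q = 32 + 0.06q → q* = 796.61017, p* = 79.79661.
Marginal revenue: MR = 126 − 0.116q. Set MR = MC: 126 − 0.116q = 32 + 0.06q → q_m = 534.09091.
Price p_m = 126 − 0.058·534.09091 = 95.02273; MC(q_m) = 32 + 0.06·534.09091 = 64.04545.
Competitive q* = 796.61017, so Δq = 262.51926; wedge = 95.02273 − 64.04545 = 30.97728.
The triangle = ½ × 262.51926 × 30.97728 = 4066.07.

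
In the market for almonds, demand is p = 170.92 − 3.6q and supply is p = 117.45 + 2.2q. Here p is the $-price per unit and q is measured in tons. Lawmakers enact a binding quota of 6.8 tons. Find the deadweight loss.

$16.97

Competitive equilibrium: 170.92 − 3.6q = 117.45 + 2.2q → q* = 9.219, p* = 137.7317.
At q = 6.8: demand price = 170.92 − 3.6·6.8 = 146.44; supply price = 117.45 + 2.2·6.8 = 132.41.
Δq = 9.219 − 6.8 = 2.419; wedge = 146.44 − 132.41 = 14.03.
DWL = ½ × 2.419 × 14.03 = $16.97.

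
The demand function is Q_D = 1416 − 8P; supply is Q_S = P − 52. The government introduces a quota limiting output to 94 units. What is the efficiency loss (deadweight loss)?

164.69

In inverse form: demand P = 177 − 0.125Q, supply P = 52 + Q.
Competitive equilibrium: 177 − 0.125Q = 52 + Q → Q* = 111.1111, P* = 163.1111.
At Q = 94: demand price = 177 − 0.125·94 = 165.25; supply price = 52 + 1·94 = 146.
ΔQ = 111.1111 − 94 = 17.1111; wedge = 165.25 − 146 = 19.25.
The triangle = ½ × 17.1111 × 19.25 = 164.69.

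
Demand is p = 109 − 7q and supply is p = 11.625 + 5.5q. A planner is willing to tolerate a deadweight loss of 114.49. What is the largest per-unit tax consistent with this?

53.5

Competitive equilibrium: 109 − 7q = 11.625 + 5.5q → q* = 7.79, p* = 54.47.
A tax t gives Δq = t/12.5 and wedge t, so DWL = t²/25.
t²/25 = 114.49 → t² = 2862.25 → t = 53.5.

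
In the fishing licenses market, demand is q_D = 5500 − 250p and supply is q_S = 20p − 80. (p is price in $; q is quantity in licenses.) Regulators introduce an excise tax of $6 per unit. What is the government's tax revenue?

In inverse form: demand p = 22 − 0.004q, supply p = 4 + 0.05q.
Competitive equilibrium: 22 − 0.004q = 4 + 0.05q → q* = 333.3333, p* = 20.6667.
With the tax, the buyer price exceeds the seller price by 6: (22 − 0.004q) − (4 + 0.05q) = 6 → q' = 222.2222.
Tax revenue = 6 × 222.2222 = $1333.33.

$1333.33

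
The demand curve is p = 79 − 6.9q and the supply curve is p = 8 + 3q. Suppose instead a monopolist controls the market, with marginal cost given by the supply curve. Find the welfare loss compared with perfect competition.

42.95

Competitive equilibrium: 79 − 6.9q = 8 + 3q → q* = 7.1717, p* = 29.5152.
Marginal revenue: MR = 79 − 13.8q. Set MR = MC: 79 − 13.8q = 8 + 3q → q_m = 4.2262.
Price p_m = 79 − 6.9·4.2262 = 49.8392; MC(q_m) = 8 + 3·4.2262 = 20.6786.
Competitive q* = 7.1717, so Δq = 2.9455; wedge = 49.8392 − 20.6786 = 29.1606.
Deadweight loss = ½ × 2.9455 × 29.1606 = 42.95.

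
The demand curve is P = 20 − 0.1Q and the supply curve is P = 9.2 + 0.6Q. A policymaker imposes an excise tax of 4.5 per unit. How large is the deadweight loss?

14.46

Competitive equilibrium: 20 − 0.1Q = 9.2 + 0.6Q → Q* = 15.4286, P* = 18.4571.
With the tax, the buyer price exceeds the seller price by 4.5: (20 − 0.1Q) − (9.2 + 0.6Q) = 4.5 → Q' = 9.
ΔQ = 15.4286 − 9 = 6.4286; the wedge equals the tax, 4.5.
Deadweight loss = ½ × 6.4286 × 4.5 = 14.46.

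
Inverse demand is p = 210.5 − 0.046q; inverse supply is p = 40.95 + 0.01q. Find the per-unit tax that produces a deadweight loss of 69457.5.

88.2

Competitive equilibrium: 210.5 − 0.046q = 40.95 + 0.01q → q* = 3027.6786, p* = 71.2268.
A tax t gives Δq = t/0.056 and wedge t, so DWL = t²/0.112.
t²/0.112 = 69457.5 → t² = 7779.24 → t = 88.2.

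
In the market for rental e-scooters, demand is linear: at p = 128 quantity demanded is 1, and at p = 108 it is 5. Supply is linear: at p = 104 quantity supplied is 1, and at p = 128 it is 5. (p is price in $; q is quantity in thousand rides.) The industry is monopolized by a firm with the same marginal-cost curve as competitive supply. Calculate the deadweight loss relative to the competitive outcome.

Demand slope = (108 − 128)/(5 − 1) = −5, so p = 133 − 5q.
Supply slope = (128 − 104)/(5 − 1) = 6, so p = 98 + 6q.
Competitive equilibrium: 133 − 5q = 98 + 6q → q* = 3.1818, p* = 117.0909.
Marginal revenue: MR = 133 − 10q. Set MR = MC: 133 − 10q = 98 + 6q → q_m = 2.1875.
Price p_m = 133 − 5·2.1875 = 122.0625; MC(q_m) = 98 + 6·2.1875 = 111.125.
Competitive q* = 3.1818, so Δq = 0.9943; wedge = 122.0625 − 111.125 = 10.9375.
The triangle = ½ × 0.9943 × 10.9375 = $5.44 thousand.

$5.44 thousand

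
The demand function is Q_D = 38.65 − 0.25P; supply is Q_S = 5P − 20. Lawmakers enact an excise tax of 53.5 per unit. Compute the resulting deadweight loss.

340.74

In inverse form: demand P = 154.6 − 4Q, supply P = 4 + 0.2Q.
Competitive equilibrium: 154.6 − 4Q = 4 + 0.2Q → Q* = 35.8571, P* = 11.1714.
With the tax, the buyer price exceeds the seller price by 53.5: (154.6 − 4Q) − (4 + 0.2Q) = 53.5 → Q' = 23.119.
ΔQ = 35.8571 − 23.119 = 12.7381; the wedge equals the tax, 53.5.
Welfare loss = ½ × 12.7381 × 53.5 = 340.74.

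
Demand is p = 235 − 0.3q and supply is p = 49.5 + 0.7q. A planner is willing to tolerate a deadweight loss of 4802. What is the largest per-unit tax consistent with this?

98

Competitive equilibrium: 235 − 0.3q = 49.5 + 0.7q → q* = 185.5, p* = 179.35.
A tax t gives Δq = t/1 and wedge t, so DWL = t²/2.
t²/2 = 4802 → t² = 9604 → t = 98.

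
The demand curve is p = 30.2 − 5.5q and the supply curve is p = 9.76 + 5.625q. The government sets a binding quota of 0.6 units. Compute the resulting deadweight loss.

8.52

Competitive equilibrium: 30.2 − 5.5q = 9.76 + 5.625q → q* = 1.8373, p* = 20.0948.
At q = 0.6: demand price = 30.2 − 5.5·0.6 = 26.9; supply price = 9.76 + 5.625·0.6 = 13.135.
Δq = 1.8373 − 0.6 = 1.2373; wedge = 26.9 − 13.135 = 13.765.
DWL = ½ × 1.2373 × 13.765 = 8.52.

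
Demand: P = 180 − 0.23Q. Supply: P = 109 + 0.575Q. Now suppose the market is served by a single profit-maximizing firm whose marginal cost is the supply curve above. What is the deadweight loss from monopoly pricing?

Competitive equilibrium: 180 − 0.23Q = 109 + 0.575Q → Q* = 88.1988, P* = 159.7143.
Marginal revenue: MR = 180 − 0.46Q. Set MR = MC: 180 − 0.46Q = 109 + 0.575Q → Q_m = 68.599.
Price P_m = 180 − 0.23·68.599 = 164.2222; MC(Q_m) = 109 + 0.575·68.599 = 148.4444.
Competitive Q* = 88.1988, so ΔQ = 19.5998; wedge = 164.2222 − 148.4444 = 15.7778.
Deadweight loss = ½ × 19.5998 × 15.7778 = 154.62.

154.62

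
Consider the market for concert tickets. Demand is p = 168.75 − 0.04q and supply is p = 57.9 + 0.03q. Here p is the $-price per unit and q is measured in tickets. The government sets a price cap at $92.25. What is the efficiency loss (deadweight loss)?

Competitive equilibrium: 168.75 − 0.04q = 57.9 + 0.03q → q* = 1583.5714, p* = 105.4071.
At the ceiling p = 92.25, quantity supplied = (92.25 − 57.9)/0.03 = 1145.
Willingness to pay at q' = 1145: 168.75 − 0.04·1145 = 122.95.
Δq = 1583.5714 − 1145 = 438.5714; wedge = 122.95 − 92.25 = 30.7.
Welfare loss = ½ × 438.5714 × 30.7 = $6732.07.

$6732.07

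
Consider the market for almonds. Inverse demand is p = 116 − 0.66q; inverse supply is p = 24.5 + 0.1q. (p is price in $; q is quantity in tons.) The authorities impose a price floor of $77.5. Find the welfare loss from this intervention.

$1463.61

Competitive equilibrium: 116 − 0.66q = 24.5 + 0.1q → q* = 120.394737, p* = 36.539474.
At the floor p = 77.5, quantity demanded = (116 − 77.5)/0.66 = 58.333333.
Sellers' marginal cost at q' = 58.333333: 24.5 + 0.1·58.333333 = 30.333333.
Δq = 120.394737 − 58.333333 = 62.061404; wedge = 77.5 − 30.333333 = 47.166667.
The triangle = ½ × 62.061404 × 47.166667 = $1463.61.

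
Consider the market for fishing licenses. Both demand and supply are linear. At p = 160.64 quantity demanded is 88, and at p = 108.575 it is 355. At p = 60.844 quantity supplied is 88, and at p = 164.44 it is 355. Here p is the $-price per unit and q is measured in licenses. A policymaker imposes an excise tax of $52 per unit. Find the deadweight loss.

Demand slope = (108.575 − 160.64)/(355 − 88) = −0.195, so p = 177.8 − 0.195q.
Supply slope = (164.44 − 60.844)/(355 − 88) = 0.388, so p = 26.7 + 0.388q.
Competitive equilibrium: 177.8 − 0.195q = 26.7 + 0.388q → q* = 259.1767, p* = 127.2605.
With the tax, the buyer price exceeds the seller price by 52: (177.8 − 0.195q) − (26.7 + 0.388q) = 52 → q' = 169.9828.
Δq = 259.1767 − 169.9828 = 89.1939; the wedge equals the tax, 52.
Deadweight loss = ½ × 89.1939 × 52 = $2319.04.

$2319.04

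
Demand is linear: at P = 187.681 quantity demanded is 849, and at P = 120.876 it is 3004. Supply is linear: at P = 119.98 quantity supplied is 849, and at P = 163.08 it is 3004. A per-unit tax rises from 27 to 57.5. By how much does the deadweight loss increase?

25267.16

Demand slope = (120.876 − 187.681)/(3004 − 849) = −0.031, so P = 214 − 0.031Q.
Supply slope = (163.08 − 119.98)/(3004 − 849) = 0.02, so P = 103 + 0.02Q.
Competitive equilibrium: 214 − 0.031Q = 103 + 0.02Q → Q* = 2176.4706, P* = 146.5294.
For a per-unit tax t: ΔQ = t/0.051, so DWL = ½·t·(t/0.051) = t²/0.102.
At t = 27: DWL = 7147.059. At t = 57.5: DWL = 32414.216.
Increase = 32414.216 − 7147.059 = 25267.16.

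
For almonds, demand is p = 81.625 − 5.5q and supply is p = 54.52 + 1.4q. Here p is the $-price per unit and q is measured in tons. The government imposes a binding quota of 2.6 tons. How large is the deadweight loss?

Competitive equilibrium: 81.625 − 5.5q = 54.52 + 1.4q → q* = 3.9283, p* = 60.0196.
At q = 2.6: demand price = 81.625 − 5.5·2.6 = 67.325; supply price = 54.52 + 1.4·2.6 = 58.16.
Δq = 3.9283 − 2.6 = 1.3283; wedge = 67.325 − 58.16 = 9.165.
Deadweight loss = ½ × 1.3283 × 9.165 = $6.09.

$6.09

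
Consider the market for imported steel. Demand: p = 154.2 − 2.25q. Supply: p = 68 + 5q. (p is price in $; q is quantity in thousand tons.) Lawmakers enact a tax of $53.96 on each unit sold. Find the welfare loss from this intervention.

$200.81 thousand

Competitive equilibrium: 154.2 − 2.25q = 68 + 5q → q* = 11.8897, p* = 127.4483.
With the tax, the buyer price exceeds the seller price by 53.96: (154.2 − 2.25q) − (68 + 5q) = 53.96 → q' = 4.4469.
Δq = 11.8897 − 4.4469 = 7.4428; the wedge equals the tax, 53.96.
The triangle = ½ × 7.4428 × 53.96 = $200.81 thousand.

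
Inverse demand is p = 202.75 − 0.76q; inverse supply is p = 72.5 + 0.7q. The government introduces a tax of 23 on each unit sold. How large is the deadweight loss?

Competitive equilibrium: 202.75 − 0.76q = 72.5 + 0.7q → q* = 89.2123, p* = 134.9486.
With the tax, the buyer price exceeds the seller price by 23: (202.75 − 0.76q) − (72.5 + 0.7q) = 23 → q' = 73.4589.
Δq = 89.2123 − 73.4589 = 15.7534; the wedge equals the tax, 23.
DWL = ½ × 15.7534 × 23 = 181.16.

181.16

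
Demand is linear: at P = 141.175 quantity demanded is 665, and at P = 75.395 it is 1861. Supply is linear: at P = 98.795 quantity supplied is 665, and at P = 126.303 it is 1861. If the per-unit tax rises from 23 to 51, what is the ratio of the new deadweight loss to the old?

4.917

Demand slope = (75.395 − 141.175)/(1861 − 665) = −0.055, so P = 177.75 − 0.055Q.
Supply slope = (126.303 − 98.795)/(1861 − 665) = 0.023, so P = 83.5 + 0.023Q.
Competitive equilibrium: 177.75 − 0.055Q = 83.5 + 0.023Q → Q* = 1208.3333, P* = 111.2917.
For a per-unit tax t: ΔQ = t/0.078, so DWL = ½·t·(t/0.078) = t²/0.156.
At t = 23: DWL = 3391.026. At t = 51: DWL = 16673.077.
Ratio = (51/23)² = 4.917.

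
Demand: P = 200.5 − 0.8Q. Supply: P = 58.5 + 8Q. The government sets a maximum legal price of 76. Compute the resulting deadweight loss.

Competitive equilibrium: 200.5 − 0.8Q = 58.5 + 8Q → Q* = 16.1364, P* = 187.5909.
At the ceiling P = 76, quantity supplied = (76 − 58.5)/8 = 2.1875.
Willingness to pay at Q' = 2.1875: 200.5 − 0.8·2.1875 = 198.75.
ΔQ = 16.1364 − 2.1875 = 13.9489; wedge = 198.75 − 76 = 122.75.
DWL = ½ × 13.9489 × 122.75 = 856.11.

856.11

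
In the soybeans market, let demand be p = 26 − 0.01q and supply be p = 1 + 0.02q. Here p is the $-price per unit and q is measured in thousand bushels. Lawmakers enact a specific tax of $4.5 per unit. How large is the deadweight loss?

Competitive equilibrium: 26 − 0.01q = 1 + 0.02q → q* = 833.3333, p* = 17.6667.
With the tax, the buyer price exceeds the seller price by 4.5: (26 − 0.01q) − (1 + 0.02q) = 4.5 → q' = 683.3333.
Δq = 833.3333 − 683.3333 = 150; the wedge equals the tax, 4.5.
The triangle = ½ × 150 × 4.5 = $337.50 thousand.

$337.50 thousand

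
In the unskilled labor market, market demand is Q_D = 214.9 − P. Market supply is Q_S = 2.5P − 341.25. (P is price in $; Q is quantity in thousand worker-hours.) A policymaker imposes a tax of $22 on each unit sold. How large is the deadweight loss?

In inverse form: demand P = 214.9 − Q, supply P = 136.5 + 0.4Q.
Competitive equilibrium: 214.9 − Q = 136.5 + 0.4Q → Q* = 56, P* = 158.9.
With the tax, the buyer price exceeds the seller price by 22: (214.9 − Q) − (136.5 + 0.4Q) = 22 → Q' = 40.2857.
ΔQ = 56 − 40.2857 = 15.7143; the wedge equals the tax, 22.
Welfare loss = ½ × 15.7143 × 22 = $172.86 thousand.

$172.86 thousand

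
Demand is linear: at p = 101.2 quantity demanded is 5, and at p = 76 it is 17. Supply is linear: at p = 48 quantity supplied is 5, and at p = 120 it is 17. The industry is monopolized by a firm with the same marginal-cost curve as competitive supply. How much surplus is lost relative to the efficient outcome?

Demand slope = (76 − 101.2)/(17 − 5) = −2.1, so p = 111.7 − 2.1q.
Supply slope = (120 − 48)/(17 − 5) = 6, so p = 18 + 6q.
Competitive equilibrium: 111.7 − 2.1q = 18 + 6q → q* = 11.5679, p* = 87.4074.
Marginal revenue: MR = 111.7 − 4.2q. Set MR = MC: 111.7 − 4.2q = 18 + 6q → q_m = 9.1863.
Price p_m = 111.7 − 2.1·9.1863 = 92.4088; MC(q_m) = 18 + 6·9.1863 = 73.1178.
Competitive q* = 11.5679, so Δq = 2.3816; wedge = 92.4088 − 73.1178 = 19.291.
Welfare loss = ½ × 2.3816 × 19.291 = 22.97.

22.97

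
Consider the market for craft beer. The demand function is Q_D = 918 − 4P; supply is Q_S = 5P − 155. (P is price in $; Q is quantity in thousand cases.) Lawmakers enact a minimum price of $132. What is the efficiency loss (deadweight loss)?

In inverse form: demand P = 229.5 − 0.25Q, supply P = 31 + 0.2Q.
Competitive equilibrium: 229.5 − 0.25Q = 31 + 0.2Q → Q* = 441.1111, P* = 119.2222.
At the floor P = 132, quantity demanded = (229.5 − 132)/0.25 = 390.
Sellers' marginal cost at Q' = 390: 31 + 0.2·390 = 109.
ΔQ = 441.1111 − 390 = 51.1111; wedge = 132 − 109 = 23.
The triangle = ½ × 51.1111 × 23 = $587.78 thousand.

$587.78 thousand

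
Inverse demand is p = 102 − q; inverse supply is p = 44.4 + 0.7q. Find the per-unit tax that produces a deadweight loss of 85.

Competitive equilibrium: 102 − q = 44.4 + 0.7q → q* = 33.8824, p* = 68.1176.
A tax t gives Δq = t/1.7 and wedge t, so DWL = t²/3.4.
t²/3.4 = 85 → t² = 289 → t = 17.

17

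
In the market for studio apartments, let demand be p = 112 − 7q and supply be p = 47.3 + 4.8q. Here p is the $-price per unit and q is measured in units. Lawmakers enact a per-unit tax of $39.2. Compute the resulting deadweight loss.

Competitive equilibrium: 112 − 7q = 47.3 + 4.8q → q* = 5.4831, p* = 73.6186.
With the tax, the buyer price exceeds the seller price by 39.2: (112 − 7q) − (47.3 + 4.8q) = 39.2 → q' = 2.161.
Δq = 5.4831 − 2.161 = 3.3221; the wedge equals the tax, 39.2.
The triangle = ½ × 3.3221 × 39.2 = $65.11.

$65.11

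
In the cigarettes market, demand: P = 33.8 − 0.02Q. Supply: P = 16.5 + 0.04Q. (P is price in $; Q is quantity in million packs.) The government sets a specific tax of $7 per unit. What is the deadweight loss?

Competitive equilibrium: 33.8 − 0.02Q = 16.5 + 0.04Q → Q* = 288.3333, P* = 28.0333.
With the tax, the buyer price exceeds the seller price by 7: (33.8 − 0.02Q) − (16.5 + 0.04Q) = 7 → Q' = 171.6667.
ΔQ = 288.3333 − 171.6667 = 116.6666; the wedge equals the tax, 7.
Deadweight loss = ½ × 116.6666 × 7 = $408.33 million.

$408.33 million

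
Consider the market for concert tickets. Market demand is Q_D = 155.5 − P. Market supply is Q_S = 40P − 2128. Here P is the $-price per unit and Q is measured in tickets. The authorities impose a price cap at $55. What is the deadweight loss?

$396.22

In inverse form: demand P = 155.5 − Q, supply P = 53.2 + 0.025Q.
Competitive equilibrium: 155.5 − Q = 53.2 + 0.025Q → Q* = 99.8049, P* = 55.6951.
At the ceiling P = 55, quantity supplied = (55 − 53.2)/0.025 = 72.
Willingness to pay at Q' = 72: 155.5 − 1·72 = 83.5.
ΔQ = 99.8049 − 72 = 27.8049; wedge = 83.5 − 55 = 28.5.
Deadweight loss = ½ × 27.8049 × 28.5 = $396.22.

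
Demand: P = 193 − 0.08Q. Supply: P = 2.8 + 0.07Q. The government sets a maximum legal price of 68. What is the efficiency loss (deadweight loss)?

Competitive equilibrium: 193 − 0.08Q = 2.8 + 0.07Q → Q* = 1268, P* = 91.56.
At the ceiling P = 68, quantity supplied = (68 − 2.8)/0.07 = 931.4286.
Willingness to pay at Q' = 931.4286: 193 − 0.08·931.4286 = 118.4857.
ΔQ = 1268 − 931.4286 = 336.5714; wedge = 118.4857 − 68 = 50.4857.
DWL = ½ × 336.5714 × 50.4857 = 8496.02.

8496.02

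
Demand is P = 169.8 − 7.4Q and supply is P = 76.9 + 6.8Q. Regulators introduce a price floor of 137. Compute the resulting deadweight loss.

Competitive equilibrium: 169.8 − 7.4Q = 76.9 + 6.8Q → Q* = 6.54225, P* = 121.38732.
At the floor P = 137, quantity demanded = (169.8 − 137)/7.4 = 4.43243.
Sellers' marginal cost at Q' = 4.43243: 76.9 + 6.8·4.43243 = 107.04052.
ΔQ = 6.54225 − 4.43243 = 2.10982; wedge = 137 − 107.04052 = 29.95948.
DWL = ½ × 2.10982 × 29.95948 = 31.60.

31.60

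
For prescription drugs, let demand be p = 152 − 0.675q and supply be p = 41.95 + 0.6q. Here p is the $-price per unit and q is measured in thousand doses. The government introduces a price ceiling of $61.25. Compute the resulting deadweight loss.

Competitive equilibrium: 152 − 0.675q = 41.95 + 0.6q → q* = 86.3137, p* = 93.7382.
At the ceiling p = 61.25, quantity supplied = (61.25 − 41.95)/0.6 = 32.1667.
Willingness to pay at q' = 32.1667: 152 − 0.675·32.1667 = 130.2875.
Δq = 86.3137 − 32.1667 = 54.147; wedge = 130.2875 − 61.25 = 69.0375.
The triangle = ½ × 54.147 × 69.0375 = $1869.09 thousand.

$1869.09 thousand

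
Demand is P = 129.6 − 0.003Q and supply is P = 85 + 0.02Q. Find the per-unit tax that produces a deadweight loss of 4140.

Competitive equilibrium: 129.6 − 0.003Q = 85 + 0.02Q → Q* = 1939.1304, P* = 123.7826.
A tax t gives ΔQ = t/0.023 and wedge t, so DWL = t²/0.046.
t²/0.046 = 4140 → t² = 190.44 → t = 13.8.

13.8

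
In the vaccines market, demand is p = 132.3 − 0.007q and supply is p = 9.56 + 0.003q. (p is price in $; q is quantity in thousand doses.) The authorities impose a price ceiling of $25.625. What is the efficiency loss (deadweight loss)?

$239362.805 thousand

Competitive equilibrium: 132.3 − 0.007q = 9.56 + 0.003q → q* = 12274, p* = 46.382.
At the ceiling p = 25.625, quantity supplied = (25.625 − 9.56)/0.003 = 5355.
Willingness to pay at q' = 5355: 132.3 − 0.007·5355 = 94.815.
Δq = 12274 − 5355 = 6919; wedge = 94.815 − 25.625 = 69.19.
Deadweight loss = ½ × 6919 × 69.19 = $239362.805 thousand.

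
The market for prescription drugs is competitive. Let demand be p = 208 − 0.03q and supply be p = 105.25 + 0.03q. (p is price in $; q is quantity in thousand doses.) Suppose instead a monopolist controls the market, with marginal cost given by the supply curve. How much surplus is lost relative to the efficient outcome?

Competitive equilibrium: 208 − 0.03q = 105.25 + 0.03q → q* = 1712.5, p* = 156.625.
Marginal revenue: MR = 208 − 0.06q. Set MR = MC: 208 − 0.06q = 105.25 + 0.03q → q_m = 1141.6667.
Price p_m = 208 − 0.03·1141.6667 = 173.75; MC(q_m) = 105.25 + 0.03·1141.6667 = 139.5.
Competitive q* = 1712.5, so Δq = 570.8333; wedge = 173.75 − 139.5 = 34.25.
Welfare loss = ½ × 570.8333 × 34.25 = $9775.52 thousand.

$9775.52 thousand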